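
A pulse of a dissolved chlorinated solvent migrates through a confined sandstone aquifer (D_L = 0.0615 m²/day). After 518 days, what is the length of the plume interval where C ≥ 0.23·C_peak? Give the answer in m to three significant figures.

The plume is Gaussian with σ = √(2Dt) = √(2 × 0.0615 × 518) = 7.982 m.
C/C_peak = exp(−Δx²/(2σ²)) = 0.23 ⇒ Δx = σ·√(−2 ln 0.23) = 7.982 × 1.714 = 13.68 m.
Width = 2Δx = 27.4 m.

27.4 m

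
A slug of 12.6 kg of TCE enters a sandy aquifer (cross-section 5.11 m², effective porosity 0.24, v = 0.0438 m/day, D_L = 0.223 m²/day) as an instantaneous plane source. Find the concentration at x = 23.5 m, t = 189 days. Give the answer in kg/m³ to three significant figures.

0.113 kg/m³

For an instantaneous plane source, C(x,t) = M/(n_e·A·√(4πDt)) · exp(−(x−vt)²/(4Dt)), with n_e·A the pore (flow) area.
Plume center vt = 0.0438 × 189 = 8.2782 m, so the well at 23.5 m is 15.2218 m downgradient of the peak.
√(4πDt) = 23.01 m, giving peak height M/(n_e·A·√(4πDt)) = 12.6/(0.24 × 5.11 × 23.01) = 0.4465 kg/m³.
(x−vt)²/(4Dt) = (15.2218)²/(4 × 0.223 × 189) = 1.374; exp(−1.374) = 0.2531.
C = 0.4465 × 0.2531 = 0.113 kg/m³.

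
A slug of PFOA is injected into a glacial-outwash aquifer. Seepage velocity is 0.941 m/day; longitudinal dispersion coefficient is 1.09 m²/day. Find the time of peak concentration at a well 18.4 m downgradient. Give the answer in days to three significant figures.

For the 1D instantaneous-source solution, setting ∂C/∂t = 0 at fixed x gives v²t² + 2Dt − x² = 0, so t = (√(D² + v²x²) − D)/v².
√(D² + v²x²) = √(1.09² + 0.941² × 18.4²) = 17.35; v² = 0.885481.
t = (17.35 − 1.09)/0.885481 = 18.4 days (vs. the pure-advection estimate x/v = 19.6 d).

18.4 days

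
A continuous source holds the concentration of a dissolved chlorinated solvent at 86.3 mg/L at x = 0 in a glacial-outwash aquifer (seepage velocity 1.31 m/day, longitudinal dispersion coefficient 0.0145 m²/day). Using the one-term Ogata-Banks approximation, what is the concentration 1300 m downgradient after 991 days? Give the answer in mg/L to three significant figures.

31.9 mg/L

For a continuous step input, C/C₀ ≈ ½·erfc((x−vt)/(2√(Dt))).
vt = 1.31 × 991 = 1298.21 m and 2√(Dt) = 2√(0.0145 × 991) = 7.581 m.
Argument (x−vt)/(2√(Dt)) = (1300 − 1298.21)/7.581 = 0.2361; ½·erfc(0.2361) = 0.3692.
C = 86.3 × 0.3692 = 31.9 mg/L.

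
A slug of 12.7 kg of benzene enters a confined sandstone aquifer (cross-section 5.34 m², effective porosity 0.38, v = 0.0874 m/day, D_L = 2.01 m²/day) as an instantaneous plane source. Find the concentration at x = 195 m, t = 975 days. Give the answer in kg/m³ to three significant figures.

For an instantaneous plane source, C(x,t) = M/(n_e·A·√(4πDt)) · exp(−(x−vt)²/(4Dt)), with n_e·A the pore (flow) area.
Plume center vt = 0.0874 × 975 = 85.215 m, so the well at 195 m is 109.785 m downgradient of the peak.
√(4πDt) = 156.9 m, giving peak height M/(n_e·A·√(4πDt)) = 12.7/(0.38 × 5.34 × 156.9) = 0.03989 kg/m³.
(x−vt)²/(4Dt) = (109.785)²/(4 × 2.01 × 975) = 1.538; exp(−1.538) = 0.2148.
C = 0.03989 × 0.2148 = 0.00857 kg/m³.

0.00857 kg/m³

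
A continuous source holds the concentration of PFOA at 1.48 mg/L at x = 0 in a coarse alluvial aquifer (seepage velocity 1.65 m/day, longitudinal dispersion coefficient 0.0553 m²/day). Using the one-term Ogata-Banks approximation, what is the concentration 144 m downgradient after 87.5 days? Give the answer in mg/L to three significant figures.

0.811 mg/L

For a continuous step input, C/C₀ ≈ ½·erfc((x−vt)/(2√(Dt))).
vt = 1.65 × 87.5 = 144.375 m and 2√(Dt) = 2√(0.0553 × 87.5) = 4.399 m.
Argument (x−vt)/(2√(Dt)) = (144 − 144.375)/4.399 = -0.08525; ½·erfc(-0.08525) = 0.5480.
C = 1.48 × 0.5480 = 0.811 mg/L.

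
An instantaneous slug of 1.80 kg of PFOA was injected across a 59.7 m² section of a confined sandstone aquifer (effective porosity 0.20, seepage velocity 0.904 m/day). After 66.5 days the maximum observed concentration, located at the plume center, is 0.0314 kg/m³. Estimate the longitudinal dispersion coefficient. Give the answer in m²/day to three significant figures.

At the plume center C_max = M/(n_e·A·√(4πDt)), so D = M²/(4πt·(n_e·A·C_max)²).
n_e·A·C_max = 0.20 × 59.7 × 0.0314 = 0.3749 kg/m.
D = 1.80²/(4π × 66.5 × 0.3749²) = 0.0276 m²/day.

0.0276 m²/day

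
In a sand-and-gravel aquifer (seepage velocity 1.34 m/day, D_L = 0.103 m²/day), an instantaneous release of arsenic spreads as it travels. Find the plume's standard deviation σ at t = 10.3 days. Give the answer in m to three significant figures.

1.46 m

Dispersive spreading gives a Gaussian with σ² = 2Dt; advection only shifts the center.
σ = √(2 × 0.103 × 10.3) = 1.46 m.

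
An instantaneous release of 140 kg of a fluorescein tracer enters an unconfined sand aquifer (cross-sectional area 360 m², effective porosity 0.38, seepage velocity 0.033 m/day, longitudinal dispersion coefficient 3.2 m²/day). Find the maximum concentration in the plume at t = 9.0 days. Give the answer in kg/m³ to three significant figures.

The peak of an instantaneous 1D plume sits at x = vt; there the Gaussian factor is 1 and C_max = M/(n_e·A·√(4πDt)), where n_e·A is the pore area the mass is dissolved in.
√(4πDt) = √(4π × 3.2 × 9.0) = 19.02 m, so C_max = 140/(0.38 × 360 × 19.02) = 0.0538 kg/m³.

0.0538 kg/m³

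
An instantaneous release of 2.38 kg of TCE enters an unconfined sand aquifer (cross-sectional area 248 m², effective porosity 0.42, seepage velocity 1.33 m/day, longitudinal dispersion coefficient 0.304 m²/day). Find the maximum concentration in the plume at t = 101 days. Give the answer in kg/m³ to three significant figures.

The peak of an instantaneous 1D plume sits at x = vt; there the Gaussian factor is 1 and C_max = M/(n_e·A·√(4πDt)), where n_e·A is the pore area the mass is dissolved in.
√(4πDt) = √(4π × 0.304 × 101) = 19.64 m, so C_max = 2.38/(0.42 × 248 × 19.64) = 0.00116 kg/m³.

0.00116 kg/m³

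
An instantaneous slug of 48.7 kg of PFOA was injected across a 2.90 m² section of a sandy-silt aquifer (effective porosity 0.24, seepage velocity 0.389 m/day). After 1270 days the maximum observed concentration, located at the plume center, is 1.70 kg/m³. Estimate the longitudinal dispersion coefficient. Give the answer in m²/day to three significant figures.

At the plume center C_max = M/(n_e·A·√(4πDt)), so D = M²/(4πt·(n_e·A·C_max)²).
n_e·A·C_max = 0.24 × 2.90 × 1.70 = 1.183 kg/m.
D = 48.7²/(4π × 1270 × 1.183²) = 0.106 m²/day.

0.106 m²/day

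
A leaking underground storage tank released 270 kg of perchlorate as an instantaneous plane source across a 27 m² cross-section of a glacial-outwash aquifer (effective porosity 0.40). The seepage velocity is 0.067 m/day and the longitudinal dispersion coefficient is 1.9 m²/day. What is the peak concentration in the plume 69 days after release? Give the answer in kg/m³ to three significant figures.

The peak of an instantaneous 1D plume sits at x = vt; there the Gaussian factor is 1 and C_max = M/(n_e·A·√(4πDt)), where n_e·A is the pore area the mass is dissolved in.
√(4πDt) = √(4π × 1.9 × 69) = 40.59 m, so C_max = 270/(0.40 × 27 × 40.59) = 0.616 kg/m³.

0.616 kg/m³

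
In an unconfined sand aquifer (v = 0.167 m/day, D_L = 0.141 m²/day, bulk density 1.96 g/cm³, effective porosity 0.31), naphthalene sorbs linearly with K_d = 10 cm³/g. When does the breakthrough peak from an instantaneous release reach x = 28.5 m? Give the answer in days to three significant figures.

Retardation factor R = 1 + ρ_b·K_d/n = 1 + 1.96 × 10/0.31 = 64.23.
Sorption retards both mechanisms: v_R = v/R = 0.002600 m/day, D_R = D/R = 0.002195 m²/day.
Peak time from v_R²t² + 2D_R t − x² = 0: t = (√(D_R² + v_R²x²) − D_R)/v_R².
√(D_R² + v_R²x²) = √(0.002195² + 0.002600² × 28.5²) = 0.07413; v_R² = 6.760e-06.
t = (0.07413 − 0.002195)/6.760e-06 = 10600 days.

10600 days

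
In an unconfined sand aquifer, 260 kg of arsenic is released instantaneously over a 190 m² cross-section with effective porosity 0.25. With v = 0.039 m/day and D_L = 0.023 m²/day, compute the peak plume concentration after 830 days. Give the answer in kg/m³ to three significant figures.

The peak of an instantaneous 1D plume sits at x = vt; there the Gaussian factor is 1 and C_max = M/(n_e·A·√(4πDt)), where n_e·A is the pore area the mass is dissolved in.
√(4πDt) = √(4π × 0.023 × 830) = 15.49 m, so C_max = 260/(0.25 × 190 × 15.49) = 0.353 kg/m³.

0.353 kg/m³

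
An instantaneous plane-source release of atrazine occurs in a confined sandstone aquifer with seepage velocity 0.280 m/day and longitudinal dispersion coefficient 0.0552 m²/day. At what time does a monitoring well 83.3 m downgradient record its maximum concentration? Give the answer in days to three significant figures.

For the 1D instantaneous-source solution, setting ∂C/∂t = 0 at fixed x gives v²t² + 2Dt − x² = 0, so t = (√(D² + v²x²) − D)/v².
√(D² + v²x²) = √(0.0552² + 0.280² × 83.3²) = 23.32; v² = 0.0784.
t = (23.32 − 0.0552)/0.0784 = 297 days (vs. the pure-advection estimate x/v = 297 d).

297 days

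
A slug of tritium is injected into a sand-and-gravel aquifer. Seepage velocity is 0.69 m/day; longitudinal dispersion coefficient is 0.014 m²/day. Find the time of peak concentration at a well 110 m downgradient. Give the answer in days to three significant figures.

For the 1D instantaneous-source solution, setting ∂C/∂t = 0 at fixed x gives v²t² + 2Dt − x² = 0, so t = (√(D² + v²x²) − D)/v².
√(D² + v²x²) = √(0.014² + 0.69² × 110²) = 75.90; v² = 0.4761.
t = (75.90 − 0.014)/0.4761 = 159 days (vs. the pure-advection estimate x/v = 159 d).

159 days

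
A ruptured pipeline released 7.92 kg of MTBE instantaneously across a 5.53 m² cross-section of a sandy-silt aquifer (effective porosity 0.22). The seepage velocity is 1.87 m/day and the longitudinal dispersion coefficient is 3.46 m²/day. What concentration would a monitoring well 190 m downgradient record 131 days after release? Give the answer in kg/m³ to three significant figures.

0.0163 kg/m³

For an instantaneous plane source, C(x,t) = M/(n_e·A·√(4πDt)) · exp(−(x−vt)²/(4Dt)), with n_e·A the pore (flow) area.
Plume center vt = 1.87 × 131 = 244.97 m, so the well at 190 m is 54.97 m upgradient of the peak.
√(4πDt) = 75.47 m, giving peak height M/(n_e·A·√(4πDt)) = 7.92/(0.22 × 5.53 × 75.47) = 0.08626 kg/m³.
(x−vt)²/(4Dt) = (-54.97)²/(4 × 3.46 × 131) = 1.667; exp(−1.667) = 0.1888.
C = 0.08626 × 0.1888 = 0.0163 kg/m³.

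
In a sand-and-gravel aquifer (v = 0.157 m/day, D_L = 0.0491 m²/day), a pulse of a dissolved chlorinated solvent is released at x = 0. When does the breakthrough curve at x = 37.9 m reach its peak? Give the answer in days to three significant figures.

239 days

For the 1D instantaneous-source solution, setting ∂C/∂t = 0 at fixed x gives v²t² + 2Dt − x² = 0, so t = (√(D² + v²x²) − D)/v².
√(D² + v²x²) = √(0.0491² + 0.157² × 37.9²) = 5.951; v² = 0.024649.
t = (5.951 − 0.0491)/0.024649 = 239 days (vs. the pure-advection estimate x/v = 241 d).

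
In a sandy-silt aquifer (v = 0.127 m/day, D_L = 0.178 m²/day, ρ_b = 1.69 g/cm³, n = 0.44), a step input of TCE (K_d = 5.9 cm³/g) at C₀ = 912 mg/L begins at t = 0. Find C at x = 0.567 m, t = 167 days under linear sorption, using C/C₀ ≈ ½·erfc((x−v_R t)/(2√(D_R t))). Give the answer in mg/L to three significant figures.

Retardation factor R = 1 + ρ_b·K_d/n = 1 + 1.69 × 5.9/0.44 = 23.66.
Sorption retards both mechanisms: v_R = v/R = 0.005368 m/day, D_R = D/R = 0.007523 m²/day.
v_R·t = 0.005368 × 167 = 0.896456 m; 2√(D_R t) = 2.242 m; argument = (0.567 − 0.896456)/2.242 = -0.1469.
C = C₀ × ½·erfc(-0.1469) = 912 × 0.5823 = 531 mg/L.

531 mg/L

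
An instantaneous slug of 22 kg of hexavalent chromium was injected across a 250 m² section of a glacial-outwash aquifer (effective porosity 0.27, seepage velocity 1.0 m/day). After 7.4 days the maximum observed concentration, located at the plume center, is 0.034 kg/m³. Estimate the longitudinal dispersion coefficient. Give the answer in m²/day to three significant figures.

0.988 m²/day

At the plume center C_max = M/(n_e·A·√(4πDt)), so D = M²/(4πt·(n_e·A·C_max)²).
n_e·A·C_max = 0.27 × 250 × 0.034 = 2.295 kg/m.
D = 22²/(4π × 7.4 × 2.295²) = 0.988 m²/day.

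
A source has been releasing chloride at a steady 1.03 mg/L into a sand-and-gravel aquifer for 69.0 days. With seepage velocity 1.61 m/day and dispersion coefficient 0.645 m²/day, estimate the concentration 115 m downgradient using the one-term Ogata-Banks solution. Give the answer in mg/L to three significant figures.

For a continuous step input, C/C₀ ≈ ½·erfc((x−vt)/(2√(Dt))).
vt = 1.61 × 69.0 = 111.09 m and 2√(Dt) = 2√(0.645 × 69.0) = 13.34 m.
Argument (x−vt)/(2√(Dt)) = (115 − 111.09)/13.34 = 0.2931; ½·erfc(0.2931) = 0.3393.
C = 1.03 × 0.3393 = 0.349 mg/L.

0.349 mg/L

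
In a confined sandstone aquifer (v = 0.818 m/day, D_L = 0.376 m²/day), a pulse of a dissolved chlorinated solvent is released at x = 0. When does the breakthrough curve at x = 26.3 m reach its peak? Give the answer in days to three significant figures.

31.6 days

For the 1D instantaneous-source solution, setting ∂C/∂t = 0 at fixed x gives v²t² + 2Dt − x² = 0, so t = (√(D² + v²x²) − D)/v².
√(D² + v²x²) = √(0.376² + 0.818² × 26.3²) = 21.52; v² = 0.669124.
t = (21.52 − 0.376)/0.669124 = 31.6 days (vs. the pure-advection estimate x/v = 32.2 d).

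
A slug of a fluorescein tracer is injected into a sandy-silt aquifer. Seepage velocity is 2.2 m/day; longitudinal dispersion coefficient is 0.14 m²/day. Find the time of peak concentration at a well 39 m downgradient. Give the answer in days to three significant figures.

17.7 days

For the 1D instantaneous-source solution, setting ∂C/∂t = 0 at fixed x gives v²t² + 2Dt − x² = 0, so t = (√(D² + v²x²) − D)/v².
√(D² + v²x²) = √(0.14² + 2.2² × 39²) = 85.80; v² = 4.84.
t = (85.80 − 0.14)/4.84 = 17.7 days (vs. the pure-advection estimate x/v = 17.7 d).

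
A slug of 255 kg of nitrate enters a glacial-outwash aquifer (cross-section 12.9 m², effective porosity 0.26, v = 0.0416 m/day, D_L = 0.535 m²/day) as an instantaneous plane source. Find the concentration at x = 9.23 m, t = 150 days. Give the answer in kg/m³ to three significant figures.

For an instantaneous plane source, C(x,t) = M/(n_e·A·√(4πDt)) · exp(−(x−vt)²/(4Dt)), with n_e·A the pore (flow) area.
Plume center vt = 0.0416 × 150 = 6.24 m, so the well at 9.23 m is 2.99 m downgradient of the peak.
√(4πDt) = 31.76 m, giving peak height M/(n_e·A·√(4πDt)) = 255/(0.26 × 12.9 × 31.76) = 2.394 kg/m³.
(x−vt)²/(4Dt) = (2.99)²/(4 × 0.535 × 150) = 0.02785; exp(−0.02785) = 0.9725.
C = 2.394 × 0.9725 = 2.33 kg/m³.

2.33 kg/m³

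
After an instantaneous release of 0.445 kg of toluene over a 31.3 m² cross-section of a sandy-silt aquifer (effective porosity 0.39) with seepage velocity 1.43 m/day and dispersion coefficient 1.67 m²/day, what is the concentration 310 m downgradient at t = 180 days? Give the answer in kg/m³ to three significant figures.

5.94e-05 kg/m³

For an instantaneous plane source, C(x,t) = M/(n_e·A·√(4πDt)) · exp(−(x−vt)²/(4Dt)), with n_e·A the pore (flow) area.
Plume center vt = 1.43 × 180 = 257.4 m, so the well at 310 m is 52.6 m downgradient of the peak.
√(4πDt) = 61.46 m, giving peak height M/(n_e·A·√(4πDt)) = 0.445/(0.39 × 31.3 × 61.46) = 0.0005931 kg/m³.
(x−vt)²/(4Dt) = (52.6)²/(4 × 1.67 × 180) = 2.301; exp(−2.301) = 0.1002.
C = 0.0005931 × 0.1002 = 5.94e-05 kg/m³.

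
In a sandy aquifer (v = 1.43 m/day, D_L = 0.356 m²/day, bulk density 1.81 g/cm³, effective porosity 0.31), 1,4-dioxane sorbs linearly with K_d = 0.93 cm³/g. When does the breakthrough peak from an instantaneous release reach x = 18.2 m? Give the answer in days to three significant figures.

80.7 days

Retardation factor R = 1 + ρ_b·K_d/n = 1 + 1.81 × 0.93/0.31 = 6.430.
Sorption retards both mechanisms: v_R = v/R = 0.2224 m/day, D_R = D/R = 0.05537 m²/day.
Peak time from v_R²t² + 2D_R t − x² = 0: t = (√(D_R² + v_R²x²) − D_R)/v_R².
√(D_R² + v_R²x²) = √(0.05537² + 0.2224² × 18.2²) = 4.048; v_R² = 0.04946.
t = (4.048 − 0.05537)/0.04946 = 80.7 days.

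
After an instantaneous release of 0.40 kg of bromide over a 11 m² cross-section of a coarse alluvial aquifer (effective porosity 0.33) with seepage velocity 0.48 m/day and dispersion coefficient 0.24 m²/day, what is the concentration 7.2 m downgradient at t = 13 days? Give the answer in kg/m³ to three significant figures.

For an instantaneous plane source, C(x,t) = M/(n_e·A·√(4πDt)) · exp(−(x−vt)²/(4Dt)), with n_e·A the pore (flow) area.
Plume center vt = 0.48 × 13 = 6.24 m, so the well at 7.2 m is 0.96 m downgradient of the peak.
√(4πDt) = 6.262 m, giving peak height M/(n_e·A·√(4πDt)) = 0.40/(0.33 × 11 × 6.262) = 0.01760 kg/m³.
(x−vt)²/(4Dt) = (0.96)²/(4 × 0.24 × 13) = 0.07385; exp(−0.07385) = 0.9288.
C = 0.01760 × 0.9288 = 0.0163 kg/m³.

0.0163 kg/m³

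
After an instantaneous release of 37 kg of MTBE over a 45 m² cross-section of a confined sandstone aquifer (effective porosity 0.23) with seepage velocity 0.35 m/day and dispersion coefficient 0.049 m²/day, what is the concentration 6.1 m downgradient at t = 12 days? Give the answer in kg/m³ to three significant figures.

0.283 kg/m³

For an instantaneous plane source, C(x,t) = M/(n_e·A·√(4πDt)) · exp(−(x−vt)²/(4Dt)), with n_e·A the pore (flow) area.
Plume center vt = 0.35 × 12 = 4.2 m, so the well at 6.1 m is 1.9 m downgradient of the peak.
√(4πDt) = 2.718 m, giving peak height M/(n_e·A·√(4πDt)) = 37/(0.23 × 45 × 2.718) = 1.315 kg/m³.
(x−vt)²/(4Dt) = (1.9)²/(4 × 0.049 × 12) = 1.535; exp(−1.535) = 0.2155.
C = 1.315 × 0.2155 = 0.283 kg/m³.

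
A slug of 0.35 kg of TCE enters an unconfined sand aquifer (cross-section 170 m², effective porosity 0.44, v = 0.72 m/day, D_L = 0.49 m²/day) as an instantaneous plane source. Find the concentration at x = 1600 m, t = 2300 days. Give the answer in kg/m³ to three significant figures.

1.96e-05 kg/m³

For an instantaneous plane source, C(x,t) = M/(n_e·A·√(4πDt)) · exp(−(x−vt)²/(4Dt)), with n_e·A the pore (flow) area.
Plume center vt = 0.72 × 2300 = 1656 m, so the well at 1600 m is 56 m upgradient of the peak.
√(4πDt) = 119.0 m, giving peak height M/(n_e·A·√(4πDt)) = 0.35/(0.44 × 170 × 119.0) = 3.932e-05 kg/m³.
(x−vt)²/(4Dt) = (-56)²/(4 × 0.49 × 2300) = 0.6957; exp(−0.6957) = 0.4987.
C = 3.932e-05 × 0.4987 = 1.96e-05 kg/m³.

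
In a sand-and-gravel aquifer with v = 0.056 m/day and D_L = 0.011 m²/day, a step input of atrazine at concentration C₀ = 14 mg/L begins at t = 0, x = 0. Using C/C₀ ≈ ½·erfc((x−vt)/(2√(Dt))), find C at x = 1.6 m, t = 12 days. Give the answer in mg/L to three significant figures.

For a continuous step input, C/C₀ ≈ ½·erfc((x−vt)/(2√(Dt))).
vt = 0.056 × 12 = 0.672 m and 2√(Dt) = 2√(0.011 × 12) = 0.7266 m.
Argument (x−vt)/(2√(Dt)) = (1.6 − 0.672)/0.7266 = 1.277; ½·erfc(1.277) = 0.03546.
C = 14 × 0.03546 = 0.496 mg/L.

0.496 mg/L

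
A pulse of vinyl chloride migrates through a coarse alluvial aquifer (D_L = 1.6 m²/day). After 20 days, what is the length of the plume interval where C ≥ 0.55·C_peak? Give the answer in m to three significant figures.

The plume is Gaussian with σ = √(2Dt) = √(2 × 1.6 × 20) = 8.000 m.
C/C_peak = exp(−Δx²/(2σ²)) = 0.55 ⇒ Δx = σ·√(−2 ln 0.55) = 8.000 × 1.093 = 8.744 m.
Width = 2Δx = 17.5 m.

17.5 m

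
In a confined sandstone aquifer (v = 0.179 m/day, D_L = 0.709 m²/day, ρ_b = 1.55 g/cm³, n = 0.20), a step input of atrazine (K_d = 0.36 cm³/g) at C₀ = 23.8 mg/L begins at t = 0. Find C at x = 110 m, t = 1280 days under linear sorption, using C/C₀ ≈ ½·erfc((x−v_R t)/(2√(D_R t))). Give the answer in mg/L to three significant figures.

0.280 mg/L

Retardation factor R = 1 + ρ_b·K_d/n = 1 + 1.55 × 0.36/0.20 = 3.790.
Sorption retards both mechanisms: v_R = v/R = 0.04723 m/day, D_R = D/R = 0.1871 m²/day.
v_R·t = 0.04723 × 1280 = 60.4544 m; 2√(D_R t) = 30.95 m; argument = (110 − 60.4544)/30.95 = 1.601.
C = C₀ × ½·erfc(1.601) = 23.8 × 0.01178 = 0.280 mg/L.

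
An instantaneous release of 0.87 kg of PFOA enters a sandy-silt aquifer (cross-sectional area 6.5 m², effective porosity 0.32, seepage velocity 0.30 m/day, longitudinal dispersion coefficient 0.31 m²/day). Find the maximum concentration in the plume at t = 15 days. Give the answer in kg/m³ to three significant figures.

0.0547 kg/m³

The peak of an instantaneous 1D plume sits at x = vt; there the Gaussian factor is 1 and C_max = M/(n_e·A·√(4πDt)), where n_e·A is the pore area the mass is dissolved in.
√(4πDt) = √(4π × 0.31 × 15) = 7.644 m, so C_max = 0.87/(0.32 × 6.5 × 7.644) = 0.0547 kg/m³.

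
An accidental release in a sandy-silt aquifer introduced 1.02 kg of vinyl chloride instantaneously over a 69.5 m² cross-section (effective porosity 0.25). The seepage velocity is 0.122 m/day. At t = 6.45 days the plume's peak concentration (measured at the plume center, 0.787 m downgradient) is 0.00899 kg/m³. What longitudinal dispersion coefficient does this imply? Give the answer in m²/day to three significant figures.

At the plume center C_max = M/(n_e·A·√(4πDt)), so D = M²/(4πt·(n_e·A·C_max)²).
n_e·A·C_max = 0.25 × 69.5 × 0.00899 = 0.1562 kg/m.
D = 1.02²/(4π × 6.45 × 0.1562²) = 0.526 m²/day.

0.526 m²/day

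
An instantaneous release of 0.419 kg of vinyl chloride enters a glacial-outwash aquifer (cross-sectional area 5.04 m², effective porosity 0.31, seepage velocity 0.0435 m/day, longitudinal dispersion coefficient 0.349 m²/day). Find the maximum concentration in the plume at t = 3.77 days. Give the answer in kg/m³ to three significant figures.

0.0660 kg/m³

The peak of an instantaneous 1D plume sits at x = vt; there the Gaussian factor is 1 and C_max = M/(n_e·A·√(4πDt)), where n_e·A is the pore area the mass is dissolved in.
√(4πDt) = √(4π × 0.349 × 3.77) = 4.066 m, so C_max = 0.419/(0.31 × 5.04 × 4.066) = 0.0660 kg/m³.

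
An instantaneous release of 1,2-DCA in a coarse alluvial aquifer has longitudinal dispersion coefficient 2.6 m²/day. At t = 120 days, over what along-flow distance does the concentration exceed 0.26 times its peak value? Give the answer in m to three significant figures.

The plume is Gaussian with σ = √(2Dt) = √(2 × 2.6 × 120) = 24.98 m.
C/C_peak = exp(−Δx²/(2σ²)) = 0.26 ⇒ Δx = σ·√(−2 ln 0.26) = 24.98 × 1.641 = 40.99 m.
Width = 2Δx = 82.0 m.

82.0 m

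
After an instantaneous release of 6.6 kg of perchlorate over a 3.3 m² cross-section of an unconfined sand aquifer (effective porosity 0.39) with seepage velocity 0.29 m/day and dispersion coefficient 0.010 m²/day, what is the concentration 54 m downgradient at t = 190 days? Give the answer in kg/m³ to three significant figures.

For an instantaneous plane source, C(x,t) = M/(n_e·A·√(4πDt)) · exp(−(x−vt)²/(4Dt)), with n_e·A the pore (flow) area.
Plume center vt = 0.29 × 190 = 55.1 m, so the well at 54 m is 1.1 m upgradient of the peak.
√(4πDt) = 4.886 m, giving peak height M/(n_e·A·√(4πDt)) = 6.6/(0.39 × 3.3 × 4.886) = 1.050 kg/m³.
(x−vt)²/(4Dt) = (-1.1)²/(4 × 0.010 × 190) = 0.1592; exp(−0.1592) = 0.8528.
C = 1.050 × 0.8528 = 0.895 kg/m³.

0.895 kg/m³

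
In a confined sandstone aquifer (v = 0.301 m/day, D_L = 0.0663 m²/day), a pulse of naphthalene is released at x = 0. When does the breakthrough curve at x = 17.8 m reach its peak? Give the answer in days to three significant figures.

58.4 days

For the 1D instantaneous-source solution, setting ∂C/∂t = 0 at fixed x gives v²t² + 2Dt − x² = 0, so t = (√(D² + v²x²) − D)/v².
√(D² + v²x²) = √(0.0663² + 0.301² × 17.8²) = 5.358; v² = 0.090601.
t = (5.358 − 0.0663)/0.090601 = 58.4 days (vs. the pure-advection estimate x/v = 59.1 d).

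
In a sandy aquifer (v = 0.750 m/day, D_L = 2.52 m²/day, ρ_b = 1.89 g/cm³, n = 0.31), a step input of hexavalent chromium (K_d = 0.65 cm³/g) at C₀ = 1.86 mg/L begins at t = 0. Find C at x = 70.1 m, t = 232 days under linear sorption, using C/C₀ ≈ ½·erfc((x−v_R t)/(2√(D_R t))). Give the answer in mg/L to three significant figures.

Retardation factor R = 1 + ρ_b·K_d/n = 1 + 1.89 × 0.65/0.31 = 4.963.
Sorption retards both mechanisms: v_R = v/R = 0.1511 m/day, D_R = D/R = 0.5078 m²/day.
v_R·t = 0.1511 × 232 = 35.0552 m; 2√(D_R t) = 21.71 m; argument = (70.1 − 35.0552)/21.71 = 1.614.
C = C₀ × ½·erfc(1.614) = 1.86 × 0.01123 = 0.0209 mg/L.

0.0209 mg/L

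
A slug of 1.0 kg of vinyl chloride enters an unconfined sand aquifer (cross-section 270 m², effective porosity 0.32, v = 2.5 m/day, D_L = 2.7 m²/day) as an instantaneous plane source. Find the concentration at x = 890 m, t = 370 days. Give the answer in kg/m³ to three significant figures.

For an instantaneous plane source, C(x,t) = M/(n_e·A·√(4πDt)) · exp(−(x−vt)²/(4Dt)), with n_e·A the pore (flow) area.
Plume center vt = 2.5 × 370 = 925 m, so the well at 890 m is 35 m upgradient of the peak.
√(4πDt) = 112.0 m, giving peak height M/(n_e·A·√(4πDt)) = 1.0/(0.32 × 270 × 112.0) = 0.0001033 kg/m³.
(x−vt)²/(4Dt) = (-35)²/(4 × 2.7 × 370) = 0.3066; exp(−0.3066) = 0.7359.
C = 0.0001033 × 0.7359 = 7.60e-05 kg/m³.

7.60e-05 kg/m³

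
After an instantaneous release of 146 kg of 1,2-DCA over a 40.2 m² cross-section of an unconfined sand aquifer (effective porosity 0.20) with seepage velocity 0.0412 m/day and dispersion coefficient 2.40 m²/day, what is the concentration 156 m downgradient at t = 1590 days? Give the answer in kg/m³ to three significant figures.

0.0485 kg/m³

For an instantaneous plane source, C(x,t) = M/(n_e·A·√(4πDt)) · exp(−(x−vt)²/(4Dt)), with n_e·A the pore (flow) area.
Plume center vt = 0.0412 × 1590 = 65.508 m, so the well at 156 m is 90.492 m downgradient of the peak.
√(4πDt) = 219.0 m, giving peak height M/(n_e·A·√(4πDt)) = 146/(0.20 × 40.2 × 219.0) = 0.08292 kg/m³.
(x−vt)²/(4Dt) = (90.492)²/(4 × 2.40 × 1590) = 0.5365; exp(−0.5365) = 0.5848.
C = 0.08292 × 0.5848 = 0.0485 kg/m³.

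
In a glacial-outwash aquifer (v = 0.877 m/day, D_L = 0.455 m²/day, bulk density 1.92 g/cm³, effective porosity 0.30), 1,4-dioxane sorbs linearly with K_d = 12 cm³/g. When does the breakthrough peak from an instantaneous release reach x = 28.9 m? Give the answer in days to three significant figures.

Retardation factor R = 1 + ρ_b·K_d/n = 1 + 1.92 × 12/0.30 = 77.80.
Sorption retards both mechanisms: v_R = v/R = 0.01127 m/day, D_R = D/R = 0.005848 m²/day.
Peak time from v_R²t² + 2D_R t − x² = 0: t = (√(D_R² + v_R²x²) − D_R)/v_R².
√(D_R² + v_R²x²) = √(0.005848² + 0.01127² × 28.9²) = 0.3258; v_R² = 0.0001270.
t = (0.3258 − 0.005848)/0.0001270 = 2520 days.

2520 days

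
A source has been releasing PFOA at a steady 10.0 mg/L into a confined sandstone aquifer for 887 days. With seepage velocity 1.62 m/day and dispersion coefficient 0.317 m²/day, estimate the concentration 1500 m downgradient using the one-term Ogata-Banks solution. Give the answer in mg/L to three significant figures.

0.0392 mg/L

For a continuous step input, C/C₀ ≈ ½·erfc((x−vt)/(2√(Dt))).
vt = 1.62 × 887 = 1436.94 m and 2√(Dt) = 2√(0.317 × 887) = 33.54 m.
Argument (x−vt)/(2√(Dt)) = (1500 − 1436.94)/33.54 = 1.880; ½·erfc(1.880) = 0.003922.
C = 10.0 × 0.003922 = 0.0392 mg/L.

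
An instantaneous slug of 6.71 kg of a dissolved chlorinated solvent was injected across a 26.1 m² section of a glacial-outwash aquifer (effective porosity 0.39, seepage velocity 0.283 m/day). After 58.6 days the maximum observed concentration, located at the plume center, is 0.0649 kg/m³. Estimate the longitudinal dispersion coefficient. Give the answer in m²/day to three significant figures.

0.140 m²/day

At the plume center C_max = M/(n_e·A·√(4πDt)), so D = M²/(4πt·(n_e·A·C_max)²).
n_e·A·C_max = 0.39 × 26.1 × 0.0649 = 0.6606 kg/m.
D = 6.71²/(4π × 58.6 × 0.6606²) = 0.140 m²/day.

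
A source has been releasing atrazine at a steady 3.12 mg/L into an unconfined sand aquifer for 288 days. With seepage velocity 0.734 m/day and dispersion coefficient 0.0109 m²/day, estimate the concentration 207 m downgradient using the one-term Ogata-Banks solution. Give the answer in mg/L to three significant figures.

For a continuous step input, C/C₀ ≈ ½·erfc((x−vt)/(2√(Dt))).
vt = 0.734 × 288 = 211.392 m and 2√(Dt) = 2√(0.0109 × 288) = 3.544 m.
Argument (x−vt)/(2√(Dt)) = (207 − 211.392)/3.544 = -1.239; ½·erfc(-1.239) = 0.9601.
C = 3.12 × 0.9601 = 3.00 mg/L.

3.00 mg/L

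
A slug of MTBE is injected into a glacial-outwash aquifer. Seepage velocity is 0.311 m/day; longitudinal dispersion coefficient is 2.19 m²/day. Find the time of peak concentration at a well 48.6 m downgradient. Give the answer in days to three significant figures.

For the 1D instantaneous-source solution, setting ∂C/∂t = 0 at fixed x gives v²t² + 2Dt − x² = 0, so t = (√(D² + v²x²) − D)/v².
√(D² + v²x²) = √(2.19² + 0.311² × 48.6²) = 15.27; v² = 0.096721.
t = (15.27 − 2.19)/0.096721 = 135 days (vs. the pure-advection estimate x/v = 156 d).

135 days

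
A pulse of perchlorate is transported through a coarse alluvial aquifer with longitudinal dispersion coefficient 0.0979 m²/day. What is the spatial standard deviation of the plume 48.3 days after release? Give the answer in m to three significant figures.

3.08 m

Dispersive spreading gives a Gaussian with σ² = 2Dt; advection only shifts the center.
σ = √(2 × 0.0979 × 48.3) = 3.08 m.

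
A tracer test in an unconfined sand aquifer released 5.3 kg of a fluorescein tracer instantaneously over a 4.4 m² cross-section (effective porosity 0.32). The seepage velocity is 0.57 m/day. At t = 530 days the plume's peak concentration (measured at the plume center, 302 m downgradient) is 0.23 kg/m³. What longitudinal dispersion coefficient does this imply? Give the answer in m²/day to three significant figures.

0.0402 m²/day

At the plume center C_max = M/(n_e·A·√(4πDt)), so D = M²/(4πt·(n_e·A·C_max)²).
n_e·A·C_max = 0.32 × 4.4 × 0.23 = 0.3238 kg/m.
D = 5.3²/(4π × 530 × 0.3238²) = 0.0402 m²/day.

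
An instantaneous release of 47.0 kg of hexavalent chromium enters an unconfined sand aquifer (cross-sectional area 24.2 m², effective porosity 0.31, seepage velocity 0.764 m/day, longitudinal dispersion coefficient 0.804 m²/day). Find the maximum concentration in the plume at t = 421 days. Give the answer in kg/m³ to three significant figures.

0.0961 kg/m³

The peak of an instantaneous 1D plume sits at x = vt; there the Gaussian factor is 1 and C_max = M/(n_e·A·√(4πDt)), where n_e·A is the pore area the mass is dissolved in.
√(4πDt) = √(4π × 0.804 × 421) = 65.22 m, so C_max = 47.0/(0.31 × 24.2 × 65.22) = 0.0961 kg/m³.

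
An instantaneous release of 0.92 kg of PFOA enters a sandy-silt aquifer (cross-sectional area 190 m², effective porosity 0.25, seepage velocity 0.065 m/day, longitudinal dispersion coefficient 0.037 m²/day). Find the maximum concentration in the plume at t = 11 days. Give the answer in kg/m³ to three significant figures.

The peak of an instantaneous 1D plume sits at x = vt; there the Gaussian factor is 1 and C_max = M/(n_e·A·√(4πDt)), where n_e·A is the pore area the mass is dissolved in.
√(4πDt) = √(4π × 0.037 × 11) = 2.262 m, so C_max = 0.92/(0.25 × 190 × 2.262) = 0.00856 kg/m³.

0.00856 kg/m³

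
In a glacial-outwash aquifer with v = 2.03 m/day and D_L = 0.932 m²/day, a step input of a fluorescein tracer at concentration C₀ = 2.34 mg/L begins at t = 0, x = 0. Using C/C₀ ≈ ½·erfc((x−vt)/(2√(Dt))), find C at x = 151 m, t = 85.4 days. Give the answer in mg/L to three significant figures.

2.25 mg/L

For a continuous step input, C/C₀ ≈ ½·erfc((x−vt)/(2√(Dt))).
vt = 2.03 × 85.4 = 173.362 m and 2√(Dt) = 2√(0.932 × 85.4) = 17.84 m.
Argument (x−vt)/(2√(Dt)) = (151 − 173.362)/17.84 = -1.253; ½·erfc(-1.253) = 0.9618.
C = 2.34 × 0.9618 = 2.25 mg/L.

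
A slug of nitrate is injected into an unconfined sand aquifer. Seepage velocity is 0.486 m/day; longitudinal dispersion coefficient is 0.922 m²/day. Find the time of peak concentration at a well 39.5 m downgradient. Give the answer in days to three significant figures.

77.5 days

For the 1D instantaneous-source solution, setting ∂C/∂t = 0 at fixed x gives v²t² + 2Dt − x² = 0, so t = (√(D² + v²x²) − D)/v².
√(D² + v²x²) = √(0.922² + 0.486² × 39.5²) = 19.22; v² = 0.236196.
t = (19.22 − 0.922)/0.236196 = 77.5 days (vs. the pure-advection estimate x/v = 81.3 d).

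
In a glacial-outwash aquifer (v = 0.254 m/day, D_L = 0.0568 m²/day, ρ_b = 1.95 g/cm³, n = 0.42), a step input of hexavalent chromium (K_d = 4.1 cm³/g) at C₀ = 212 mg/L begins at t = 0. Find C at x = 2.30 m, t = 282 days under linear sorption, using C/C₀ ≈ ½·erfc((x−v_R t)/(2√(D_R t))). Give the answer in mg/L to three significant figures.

179 mg/L

Retardation factor R = 1 + ρ_b·K_d/n = 1 + 1.95 × 4.1/0.42 = 20.04.
Sorption retards both mechanisms: v_R = v/R = 0.01267 m/day, D_R = D/R = 0.002834 m²/day.
v_R·t = 0.01267 × 282 = 3.57294 m; 2√(D_R t) = 1.788 m; argument = (2.30 − 3.57294)/1.788 = -0.7119.
C = C₀ × ½·erfc(-0.7119) = 212 × 0.8430 = 179 mg/L.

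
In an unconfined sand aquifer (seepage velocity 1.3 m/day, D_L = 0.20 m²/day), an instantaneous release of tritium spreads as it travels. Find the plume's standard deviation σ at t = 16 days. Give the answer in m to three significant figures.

2.53 m

Dispersive spreading gives a Gaussian with σ² = 2Dt; advection only shifts the center.
σ = √(2 × 0.20 × 16) = 2.53 m.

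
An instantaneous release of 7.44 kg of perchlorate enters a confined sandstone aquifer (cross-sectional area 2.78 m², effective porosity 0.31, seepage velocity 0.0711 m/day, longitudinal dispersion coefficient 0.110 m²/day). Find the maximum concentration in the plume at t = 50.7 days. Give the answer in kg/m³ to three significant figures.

1.03 kg/m³

The peak of an instantaneous 1D plume sits at x = vt; there the Gaussian factor is 1 and C_max = M/(n_e·A·√(4πDt)), where n_e·A is the pore area the mass is dissolved in.
√(4πDt) = √(4π × 0.110 × 50.7) = 8.372 m, so C_max = 7.44/(0.31 × 2.78 × 8.372) = 1.03 kg/m³.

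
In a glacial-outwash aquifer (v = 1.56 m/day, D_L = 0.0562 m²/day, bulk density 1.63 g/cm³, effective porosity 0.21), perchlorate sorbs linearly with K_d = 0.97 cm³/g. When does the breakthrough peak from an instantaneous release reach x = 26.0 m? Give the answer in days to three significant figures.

142 days

Retardation factor R = 1 + ρ_b·K_d/n = 1 + 1.63 × 0.97/0.21 = 8.529.
Sorption retards both mechanisms: v_R = v/R = 0.1829 m/day, D_R = D/R = 0.006589 m²/day.
Peak time from v_R²t² + 2D_R t − x² = 0: t = (√(D_R² + v_R²x²) − D_R)/v_R².
√(D_R² + v_R²x²) = √(0.006589² + 0.1829² × 26.0²) = 4.755; v_R² = 0.03345.
t = (4.755 − 0.006589)/0.03345 = 142 days.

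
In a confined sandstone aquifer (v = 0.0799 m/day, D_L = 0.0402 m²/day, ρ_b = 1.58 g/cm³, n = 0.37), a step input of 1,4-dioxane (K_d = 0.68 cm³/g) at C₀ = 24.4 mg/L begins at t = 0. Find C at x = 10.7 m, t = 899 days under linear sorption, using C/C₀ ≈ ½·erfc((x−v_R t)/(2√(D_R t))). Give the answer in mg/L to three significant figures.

23.5 mg/L

Retardation factor R = 1 + ρ_b·K_d/n = 1 + 1.58 × 0.68/0.37 = 3.904.
Sorption retards both mechanisms: v_R = v/R = 0.02047 m/day, D_R = D/R = 0.01030 m²/day.
v_R·t = 0.02047 × 899 = 18.40253 m; 2√(D_R t) = 6.086 m; argument = (10.7 − 18.40253)/6.086 = -1.266.
C = C₀ × ½·erfc(-1.266) = 24.4 × 0.9633 = 23.5 mg/L.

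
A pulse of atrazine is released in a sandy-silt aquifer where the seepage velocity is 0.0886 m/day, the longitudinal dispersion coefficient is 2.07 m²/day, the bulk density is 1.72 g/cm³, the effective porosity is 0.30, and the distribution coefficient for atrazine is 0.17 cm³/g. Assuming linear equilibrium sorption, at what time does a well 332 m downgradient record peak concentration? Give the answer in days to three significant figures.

Retardation factor R = 1 + ρ_b·K_d/n = 1 + 1.72 × 0.17/0.30 = 1.975.
Sorption retards both mechanisms: v_R = v/R = 0.04486 m/day, D_R = D/R = 1.048 m²/day.
Peak time from v_R²t² + 2D_R t − x² = 0: t = (√(D_R² + v_R²x²) − D_R)/v_R².
√(D_R² + v_R²x²) = √(1.048² + 0.04486² × 332²) = 14.93; v_R² = 0.002012.
t = (14.93 − 1.048)/0.002012 = 6900 days.

6900 days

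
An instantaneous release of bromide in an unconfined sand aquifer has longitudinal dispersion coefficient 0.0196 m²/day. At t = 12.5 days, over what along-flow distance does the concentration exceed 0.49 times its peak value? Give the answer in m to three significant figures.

The plume is Gaussian with σ = √(2Dt) = √(2 × 0.0196 × 12.5) = 0.7000 m.
C/C_peak = exp(−Δx²/(2σ²)) = 0.49 ⇒ Δx = σ·√(−2 ln 0.49) = 0.7000 × 1.194 = 0.8358 m.
Width = 2Δx = 1.67 m.

1.67 m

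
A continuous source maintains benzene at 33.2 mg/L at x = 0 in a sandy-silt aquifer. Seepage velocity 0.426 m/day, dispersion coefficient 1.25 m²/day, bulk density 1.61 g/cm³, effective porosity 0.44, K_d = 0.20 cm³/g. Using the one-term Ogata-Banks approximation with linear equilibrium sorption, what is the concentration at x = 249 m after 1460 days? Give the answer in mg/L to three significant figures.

32.9 mg/L

Retardation factor R = 1 + ρ_b·K_d/n = 1 + 1.61 × 0.20/0.44 = 1.732.
Sorption retards both mechanisms: v_R = v/R = 0.2460 m/day, D_R = D/R = 0.7217 m²/day.
v_R·t = 0.2460 × 1460 = 359.16 m; 2√(D_R t) = 64.92 m; argument = (249 − 359.16)/64.92 = -1.697.
C = C₀ × ½·erfc(-1.697) = 33.2 × 0.9918 = 32.9 mg/L.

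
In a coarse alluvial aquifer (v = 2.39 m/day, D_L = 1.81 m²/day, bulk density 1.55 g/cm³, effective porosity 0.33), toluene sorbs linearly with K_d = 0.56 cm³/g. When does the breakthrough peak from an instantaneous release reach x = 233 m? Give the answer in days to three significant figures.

353 days

Retardation factor R = 1 + ρ_b·K_d/n = 1 + 1.55 × 0.56/0.33 = 3.630.
Sorption retards both mechanisms: v_R = v/R = 0.6584 m/day, D_R = D/R = 0.4986 m²/day.
Peak time from v_R²t² + 2D_R t − x² = 0: t = (√(D_R² + v_R²x²) − D_R)/v_R².
√(D_R² + v_R²x²) = √(0.4986² + 0.6584² × 233²) = 153.4; v_R² = 0.4335.
t = (153.4 − 0.4986)/0.4335 = 353 days.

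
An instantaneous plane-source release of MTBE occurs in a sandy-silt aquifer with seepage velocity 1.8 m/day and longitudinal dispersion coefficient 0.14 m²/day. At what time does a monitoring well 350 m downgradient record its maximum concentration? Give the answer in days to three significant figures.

194 days

For the 1D instantaneous-source solution, setting ∂C/∂t = 0 at fixed x gives v²t² + 2Dt − x² = 0, so t = (√(D² + v²x²) − D)/v².
√(D² + v²x²) = √(0.14² + 1.8² × 350²) = 630.0; v² = 3.24.
t = (630.0 − 0.14)/3.24 = 194 days (vs. the pure-advection estimate x/v = 194 d).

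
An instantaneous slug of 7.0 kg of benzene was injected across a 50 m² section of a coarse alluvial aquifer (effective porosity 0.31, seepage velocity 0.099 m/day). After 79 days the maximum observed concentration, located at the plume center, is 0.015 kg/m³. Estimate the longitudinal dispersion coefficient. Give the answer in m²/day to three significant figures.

0.913 m²/day

At the plume center C_max = M/(n_e·A·√(4πDt)), so D = M²/(4πt·(n_e·A·C_max)²).
n_e·A·C_max = 0.31 × 50 × 0.015 = 0.2325 kg/m.
D = 7.0²/(4π × 79 × 0.2325²) = 0.913 m²/day.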